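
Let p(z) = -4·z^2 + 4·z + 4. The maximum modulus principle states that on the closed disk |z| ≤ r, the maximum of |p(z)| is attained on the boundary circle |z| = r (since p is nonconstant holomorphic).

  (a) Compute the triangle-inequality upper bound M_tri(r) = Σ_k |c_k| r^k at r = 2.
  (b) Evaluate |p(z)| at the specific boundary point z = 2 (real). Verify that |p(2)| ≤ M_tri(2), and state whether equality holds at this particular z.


Coefficients: c_0 = 4, c_1 = 4, c_2 = -4. Radius r = 2.
Part (a). Triangle bound: M_tri(r) = Σ_k |c_k| r^k
  = |4|·2^0 + |4|·2^1 + |-4|·2^2
  = 4 + 8 + 16 = 28.
This bounds M(r) := max_{|z|=r} |p(z)| from above; equality holds iff all terms c_k z^k can be made to align in phase at a single z on |z|=r.
Part (b). At z = 2 (real, on the circle |z| = r):
  p(2) = (4)·2^0 + (4)·2^1 + (-4)·2^2 = -4.
  |p(2)| = 4.
Check: |p(2)| = 4 ≤ 28 = M_tri(2). ✓ Equality does not hold at z = 2 (the coefficients have mixed signs, so the terms do not all align in phase there).

M_tri(2) = 28; |p(2)| = 4; equality at z=2: no.


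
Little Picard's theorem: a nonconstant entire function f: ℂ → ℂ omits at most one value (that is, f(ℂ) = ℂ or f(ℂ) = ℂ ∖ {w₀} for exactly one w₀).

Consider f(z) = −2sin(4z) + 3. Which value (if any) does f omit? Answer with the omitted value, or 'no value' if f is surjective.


Little Picard bounds the complement of f(ℂ) to at most one point.
sin is entire and surjective onto ℂ: for every w ∈ ℂ, sin(ζ) = w has a solution ζ ∈ ℂ (e.g., via the complex inverse arcsin). With ζ = 4z this gives z = ζ/(4). Then -2·sin(4z) takes every value in -2·ℂ = ℂ, and adding 3 is a bijection of ℂ. So f is surjective and omits no value. (Note: only on the real line is sin bounded by [−1, 1].)

Omitted value: no value.


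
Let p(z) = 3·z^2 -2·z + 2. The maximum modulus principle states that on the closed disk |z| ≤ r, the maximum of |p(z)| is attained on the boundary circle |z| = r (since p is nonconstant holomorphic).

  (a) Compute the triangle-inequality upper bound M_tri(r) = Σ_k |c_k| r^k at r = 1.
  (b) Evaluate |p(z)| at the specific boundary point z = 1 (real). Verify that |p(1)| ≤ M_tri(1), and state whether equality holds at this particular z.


Coefficients: c_0 = 2, c_1 = -2, c_2 = 3. Radius r = 1.
Part (a). Triangle bound: M_tri(r) = Σ_k |c_k| r^k
  = |2|·1^0 + |-2|·1^1 + |3|·1^2
  = 2 + 2 + 3 = 7.
This bounds M(r) := max_{|z|=r} |p(z)| from above; equality holds iff all terms c_k z^k can be made to align in phase at a single z on |z|=r.
Part (b). At z = 1 (real, on the circle |z| = r):
  p(1) = (2)·1^0 + (-2)·1^1 + (3)·1^2 = 3.
  |p(1)| = 3.
Check: |p(1)| = 3 ≤ 7 = M_tri(1). ✓ Equality does not hold at z = 1 (the coefficients have mixed signs, so the terms do not all align in phase there).

M_tri(1) = 7; |p(1)| = 3; equality at z=1: no.


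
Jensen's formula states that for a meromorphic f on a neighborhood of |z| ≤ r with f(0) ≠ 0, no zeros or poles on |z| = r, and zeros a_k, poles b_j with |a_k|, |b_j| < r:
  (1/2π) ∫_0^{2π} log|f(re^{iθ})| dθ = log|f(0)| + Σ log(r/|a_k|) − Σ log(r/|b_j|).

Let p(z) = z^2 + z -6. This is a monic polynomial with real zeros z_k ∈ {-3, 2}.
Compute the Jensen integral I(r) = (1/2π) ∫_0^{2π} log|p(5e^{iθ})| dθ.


Zeros: -3, 2; r = 5.
Inside |z| < r: -3, 2. Outside (|z| ≥ r): ∅.
p(0) = -6, so log|p(0)| = log(6) = 1.7918.
Apply Jensen: I(r) = log|p(0)| + Σ_k log(r/|z_k|), summed over zeros inside |z| < r.
  log(r/|z_k|) for z_k = -3: log(5/3) = 0.5108
  log(r/|z_k|) for z_k = 2: log(5/2) = 0.9163
Sum over inside zeros: 1.4271.
I(r) = log|p(0)| + (inside sum) = 1.7918 + 1.4271 = 3.2189.
Closed form (all zeros inside, monic): I(r) = n·log(r) = 2·log(5) = 3.2189. ✓

I(r) ≈ 3.2189.


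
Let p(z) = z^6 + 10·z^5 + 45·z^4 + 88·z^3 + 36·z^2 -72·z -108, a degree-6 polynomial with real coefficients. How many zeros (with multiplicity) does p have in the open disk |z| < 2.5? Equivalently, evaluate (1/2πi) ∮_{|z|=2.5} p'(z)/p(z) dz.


The zeros of p are: (-3 + 3i), (-3 - 3i), (-1 + 1i), (-1 - 1i), 1, -3.
Their magnitudes are: 4.243, 4.243, 1.414, 1.414, 1, 3.
Zeros with |z| < R = 2.5: (-1 + 1i), (-1 - 1i), 1.
Count = 3.
By the argument principle, (1/2πi) ∮_{|z|=R} p'(z)/p(z) dz equals exactly this count.

Number of zeros inside |z| < 2.5: 3.


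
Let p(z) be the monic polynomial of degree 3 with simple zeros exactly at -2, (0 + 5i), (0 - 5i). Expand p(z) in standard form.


The polynomial is p(z) = ∏_{α ∈ S} (z − α), where S = {-2, (0 + 5i), (0 - 5i)}.
Expanding the product yields: p(z) = z^3 + 2·z^2 + 25·z + 50.
Note conjugate pairs combine to real quadratics: (z − (0+5i))(z − (0−5i)) = z² + 25.
The resulting polynomial has degree 3 and real coefficients as required.

p(z) = z^3 + 2·z^2 + 25·z + 50.


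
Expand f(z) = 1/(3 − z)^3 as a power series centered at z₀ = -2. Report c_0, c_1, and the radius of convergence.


Let w = z − z₀, so z = z₀ + w.
Then 3 − z = 3 − (z₀ + w) = (3 − z₀) − w = 5 − w.
f(z) = 1/(5 − w)^3 = (1/(5)^3) · (1 − w/(5))^{−3}.
By the binomial series (1−u)^{−3} = Σ_{n≥0} C(n+2, 2) u^n for |u|<1, with u = w/(5):
  c_n = C(n+2, 2) / (5)^(n+3).
  c_0 = 1/(5)^3 = 1/125.
  c_1 = 3/(5)^4 = 3/625.
The series is valid for |w/d| < 1, i.e. |z − z₀| < |d|.
Radius of convergence: R = |3 − z₀| = |5| = 5 (distance from z₀ to the singularity z = 3).

c_0 = 1/125, c_1 = 3/625; R = 5.


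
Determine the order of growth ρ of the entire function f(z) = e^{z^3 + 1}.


|e^{z^3 + 1}| = e^{Re(1·z^3) + 1} ≤ e^{1|z|^3 + 1} = e^{1r^3 + 1} on |z| = r, so ρ ≤ 3. Choosing z on |z|=r so that 1·z^3 is real positive (always possible by picking arg z appropriately) gives |f(z)| = e^{1r^3 + 1}, matching the bound. The additive constant 1 does not affect log log M(r) ~ 3·log r. Hence ρ = 3.
Therefore ρ = 3.

Order ρ = 3.


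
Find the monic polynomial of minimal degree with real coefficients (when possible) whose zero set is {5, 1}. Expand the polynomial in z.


The polynomial is p(z) = ∏_{α ∈ S} (z − α), where S = {5, 1}.
Expanding the product yields: p(z) = z^2 -6·z + 5.
The resulting polynomial has degree 2 and real coefficients as required.

p(z) = z^2 -6·z + 5.


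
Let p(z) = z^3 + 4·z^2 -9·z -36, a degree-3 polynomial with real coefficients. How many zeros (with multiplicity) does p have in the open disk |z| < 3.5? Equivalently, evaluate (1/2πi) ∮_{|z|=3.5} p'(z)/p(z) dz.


The zeros of p are: -3, -4, 3.
Their magnitudes are: 3, 4, 3.
Zeros with |z| < R = 3.5: -3, 3.
Count = 2.
By the argument principle, (1/2πi) ∮_{|z|=R} p'(z)/p(z) dz equals exactly this count.

Number of zeros inside |z| < 3.5: 2.


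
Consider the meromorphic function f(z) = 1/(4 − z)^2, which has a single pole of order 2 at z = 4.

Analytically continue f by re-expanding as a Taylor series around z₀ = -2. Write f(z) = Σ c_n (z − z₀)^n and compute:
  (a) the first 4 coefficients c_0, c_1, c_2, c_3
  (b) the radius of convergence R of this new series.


Let w = z − z₀, so z = z₀ + w.
Then 4 − z = 4 − (z₀ + w) = (4 − z₀) − w = 6 − w.
f(z) = 1/(6 − w)^2 = (1/(6)^2) · (1 − w/(6))^{−2}.
By the binomial series (1−u)^{−2} = Σ_{n≥0} C(n+1, 1) u^n for |u|<1, with u = w/(6):
  c_n = C(n+1, 1) / (6)^(n+2).
  c_0 = 1/(6)^2 = 1/36.
  c_1 = 2/(6)^3 = 1/108.
  c_2 = 3/(6)^4 = 1/432.
  c_3 = 4/(6)^5 = 1/1944.
The series is valid for |w/d| < 1, i.e. |z − z₀| < |d|.
Radius of convergence: R = |4 − z₀| = |6| = 6 (distance from z₀ to the singularity z = 4).

c_0 = 1/36, c_1 = 1/108, c_2 = 1/432, c_3 = 1/1944; R = 6.


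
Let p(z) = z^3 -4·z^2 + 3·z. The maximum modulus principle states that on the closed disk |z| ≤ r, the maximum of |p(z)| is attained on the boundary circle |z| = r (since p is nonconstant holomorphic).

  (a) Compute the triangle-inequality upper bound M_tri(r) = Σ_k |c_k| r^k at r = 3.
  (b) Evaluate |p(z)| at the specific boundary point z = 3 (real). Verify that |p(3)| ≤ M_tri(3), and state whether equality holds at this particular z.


Coefficients: c_0 = 0, c_1 = 3, c_2 = -4, c_3 = 1. Radius r = 3.
Part (a). Triangle bound: M_tri(r) = Σ_k |c_k| r^k
  = |0|·3^0 + |3|·3^1 + |-4|·3^2 + |1|·3^3
  = 0 + 9 + 36 + 27 = 72.
This bounds M(r) := max_{|z|=r} |p(z)| from above; equality holds iff all terms c_k z^k can be made to align in phase at a single z on |z|=r.
Part (b). At z = 3 (real, on the circle |z| = r):
  p(3) = (0)·3^0 + (3)·3^1 + (-4)·3^2 + (1)·3^3 = 0.
  |p(3)| = 0.
Check: |p(3)| = 0 ≤ 72 = M_tri(3). ✓ Equality does not hold at z = 3 (the coefficients have mixed signs, so the terms do not all align in phase there).

M_tri(3) = 72; |p(3)| = 0; equality at z=3: no.


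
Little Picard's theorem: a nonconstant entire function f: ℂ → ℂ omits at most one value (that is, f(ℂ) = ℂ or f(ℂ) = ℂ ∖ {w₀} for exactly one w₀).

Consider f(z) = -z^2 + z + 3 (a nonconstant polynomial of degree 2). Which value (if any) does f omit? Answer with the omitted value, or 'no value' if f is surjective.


Little Picard bounds the complement of f(ℂ) to at most one point.
For every w ∈ ℂ, the equation p(z) − w = 0 is a nonconstant polynomial in z and hence has at least one root by the fundamental theorem of algebra. So p is surjective onto ℂ, omitting no value.

Omitted value: no value.


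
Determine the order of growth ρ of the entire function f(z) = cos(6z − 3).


cos(w) is a linear combination of e^{iw} and e^{−iw} (or e^w, e^{−w} in the hyperbolic case), so |cos(w)| ≤ e^{|w|}. With w = 6z − 3, |w| ≤ 6|z| + 3 = 6r + 3 on |z| = r, giving M(r) ≤ e^{6r + 3}, so ρ ≤ 1. On a suitable ray (z = it for sin/cos; z = t for sinh/cosh, t real → ∞), |cos(6z − 3)| grows like e^{6|t|}/2, so ρ ≥ 1. Hence ρ = 1.
Therefore ρ = 1.

Order ρ = 1.


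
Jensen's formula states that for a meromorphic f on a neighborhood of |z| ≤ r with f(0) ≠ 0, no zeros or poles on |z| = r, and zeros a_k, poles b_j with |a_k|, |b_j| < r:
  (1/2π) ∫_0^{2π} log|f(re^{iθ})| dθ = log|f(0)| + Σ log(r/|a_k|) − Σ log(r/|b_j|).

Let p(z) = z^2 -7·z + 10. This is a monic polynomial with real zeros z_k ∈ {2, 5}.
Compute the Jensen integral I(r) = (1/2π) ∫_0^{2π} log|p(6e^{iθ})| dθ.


Zeros: 2, 5; r = 6.
Inside |z| < r: 2, 5. Outside (|z| ≥ r): ∅.
p(0) = 10, so log|p(0)| = log(10) = 2.3026.
Apply Jensen: I(r) = log|p(0)| + Σ_k log(r/|z_k|), summed over zeros inside |z| < r.
  log(r/|z_k|) for z_k = 2: log(6/2) = 1.0986
  log(r/|z_k|) for z_k = 5: log(6/5) = 0.1823
Sum over inside zeros: 1.2809.
I(r) = log|p(0)| + (inside sum) = 2.3026 + 1.2809 = 3.5835.
Closed form (all zeros inside, monic): I(r) = n·log(r) = 2·log(6) = 3.5835. ✓

I(r) ≈ 3.5835.


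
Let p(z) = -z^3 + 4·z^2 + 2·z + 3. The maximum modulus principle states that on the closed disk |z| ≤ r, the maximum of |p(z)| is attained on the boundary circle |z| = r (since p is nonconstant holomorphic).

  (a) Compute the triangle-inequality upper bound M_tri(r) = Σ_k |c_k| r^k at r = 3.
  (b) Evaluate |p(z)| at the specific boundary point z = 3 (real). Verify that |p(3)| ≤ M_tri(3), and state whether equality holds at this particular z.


Coefficients: c_0 = 3, c_1 = 2, c_2 = 4, c_3 = -1. Radius r = 3.
Part (a). Triangle bound: M_tri(r) = Σ_k |c_k| r^k
  = |3|·3^0 + |2|·3^1 + |4|·3^2 + |-1|·3^3
  = 3 + 6 + 36 + 27 = 72.
This bounds M(r) := max_{|z|=r} |p(z)| from above; equality holds iff all terms c_k z^k can be made to align in phase at a single z on |z|=r.
Part (b). At z = 3 (real, on the circle |z| = r):
  p(3) = (3)·3^0 + (2)·3^1 + (4)·3^2 + (-1)·3^3 = 18.
  |p(3)| = 18.
Check: |p(3)| = 18 ≤ 72 = M_tri(3). ✓ Equality does not hold at z = 3 (the coefficients have mixed signs, so the terms do not all align in phase there).

M_tri(3) = 72; |p(3)| = 18; equality at z=3: no.


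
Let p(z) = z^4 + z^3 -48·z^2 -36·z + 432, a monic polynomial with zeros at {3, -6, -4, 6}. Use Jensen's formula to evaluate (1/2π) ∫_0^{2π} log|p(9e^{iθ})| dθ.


Zeros: -6, -4, 3, 6; r = 9.
Inside |z| < r: -6, -4, 3, 6. Outside (|z| ≥ r): ∅.
p(0) = 432, so log|p(0)| = log(432) = 6.0684.
Apply Jensen: I(r) = log|p(0)| + Σ_k log(r/|z_k|), summed over zeros inside |z| < r.
  log(r/|z_k|) for z_k = 3: log(9/3) = 1.0986
  log(r/|z_k|) for z_k = -6: log(9/6) = 0.4055
  log(r/|z_k|) for z_k = -4: log(9/4) = 0.8109
  log(r/|z_k|) for z_k = 6: log(9/6) = 0.4055
Sum over inside zeros: 2.7205.
I(r) = log|p(0)| + (inside sum) = 6.0684 + 2.7205 = 8.7889.
Closed form (all zeros inside, monic): I(r) = n·log(r) = 4·log(9) = 8.7889. ✓

I(r) ≈ 8.7889.


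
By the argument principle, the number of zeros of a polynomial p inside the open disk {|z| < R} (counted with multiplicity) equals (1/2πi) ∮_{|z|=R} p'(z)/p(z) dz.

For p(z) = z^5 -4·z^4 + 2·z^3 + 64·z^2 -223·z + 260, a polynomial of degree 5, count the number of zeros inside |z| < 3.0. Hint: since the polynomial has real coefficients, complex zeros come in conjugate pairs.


The zeros of p are: (2 + 1i), (2 - 1i), -4, (2 + 3i), (2 - 3i).
Their magnitudes are: 2.236, 2.236, 4, 3.606, 3.606.
Zeros with |z| < R = 3.0: (2 + 1i), (2 - 1i).
Count = 2.
By the argument principle, (1/2πi) ∮_{|z|=R} p'(z)/p(z) dz equals exactly this count.

Number of zeros inside |z| < 3.0: 2.


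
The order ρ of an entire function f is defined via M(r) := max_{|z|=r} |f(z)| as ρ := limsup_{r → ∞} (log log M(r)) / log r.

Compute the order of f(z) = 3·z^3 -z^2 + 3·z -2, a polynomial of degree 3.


|f(z)| ≤ Σ|c_k|·r^k = O(r^3) as r → ∞. Polynomial growth is O(e^{r^ε}) for every ε > 0 (since r^3/e^{r^ε} → 0), so ρ ≤ ε for all ε > 0, i.e. ρ = 0. Every nonconstant polynomial has order 0.
Therefore ρ = 0.

Order ρ = 0.


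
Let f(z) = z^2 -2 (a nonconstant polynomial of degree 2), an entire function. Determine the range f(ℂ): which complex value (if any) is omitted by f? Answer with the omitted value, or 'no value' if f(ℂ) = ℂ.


Little Picard bounds the complement of f(ℂ) to at most one point.
For every w ∈ ℂ, the equation p(z) − w = 0 is a nonconstant polynomial in z and hence has at least one root by the fundamental theorem of algebra. So p is surjective onto ℂ, omitting no value.

Omitted value: no value.


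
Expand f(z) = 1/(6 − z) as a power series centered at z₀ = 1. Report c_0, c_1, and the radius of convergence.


Let w = z − z₀, so z = z₀ + w.
Then 6 − z = 6 − (z₀ + w) = (6 − z₀) − w = 5 − w.
f(z) = 1/(5 − w) = (1/(5)) · 1/(1 − w/(5)) = Σ_{n≥0} w^n / (5)^(n+1).
So c_n = 1/(5)^(n+1):
  c_0 = 1/(5)^1 = 1/5.
  c_1 = 1/(5)^2 = 1/25.
The series is valid for |w/d| < 1, i.e. |z − z₀| < |d|.
Radius of convergence: R = |6 − z₀| = |5| = 5 (distance from z₀ to the singularity z = 6).

c_0 = 1/5, c_1 = 1/25; R = 5.


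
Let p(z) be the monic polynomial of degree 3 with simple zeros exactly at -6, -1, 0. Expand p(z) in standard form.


The polynomial is p(z) = ∏_{α ∈ S} (z − α), where S = {-6, -1, 0}.
Expanding the product yields: p(z) = z^3 + 7·z^2 + 6·z.
The resulting polynomial has degree 3 and real coefficients as required.

p(z) = z^3 + 7·z^2 + 6·z.


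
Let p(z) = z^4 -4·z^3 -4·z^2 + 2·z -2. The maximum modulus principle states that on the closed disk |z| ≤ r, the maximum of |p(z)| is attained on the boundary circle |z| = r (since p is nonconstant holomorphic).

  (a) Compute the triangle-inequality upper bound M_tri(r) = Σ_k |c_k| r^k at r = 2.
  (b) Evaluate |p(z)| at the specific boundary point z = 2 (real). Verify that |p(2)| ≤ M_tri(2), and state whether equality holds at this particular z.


Coefficients: c_0 = -2, c_1 = 2, c_2 = -4, c_3 = -4, c_4 = 1. Radius r = 2.
Part (a). Triangle bound: M_tri(r) = Σ_k |c_k| r^k
  = |-2|·2^0 + |2|·2^1 + |-4|·2^2 + |-4|·2^3 + |1|·2^4
  = 2 + 4 + 16 + 32 + 16 = 70.
This bounds M(r) := max_{|z|=r} |p(z)| from above; equality holds iff all terms c_k z^k can be made to align in phase at a single z on |z|=r.
Part (b). At z = 2 (real, on the circle |z| = r):
  p(2) = (-2)·2^0 + (2)·2^1 + (-4)·2^2 + (-4)·2^3 + (1)·2^4 = -30.
  |p(2)| = 30.
Check: |p(2)| = 30 ≤ 70 = M_tri(2). ✓ Equality does not hold at z = 2 (the coefficients have mixed signs, so the terms do not all align in phase there).

M_tri(2) = 70; |p(2)| = 30; equality at z=2: no.


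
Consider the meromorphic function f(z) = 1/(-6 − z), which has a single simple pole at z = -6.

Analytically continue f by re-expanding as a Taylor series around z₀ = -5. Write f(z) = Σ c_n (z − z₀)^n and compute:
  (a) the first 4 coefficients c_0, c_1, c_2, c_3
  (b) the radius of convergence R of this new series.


Let w = z − z₀, so z = z₀ + w.
Then -6 − z = -6 − (z₀ + w) = (-6 − z₀) − w = -1 − w.
f(z) = 1/(-1 − w) = (1/(-1)) · 1/(1 − w/(-1)) = Σ_{n≥0} w^n / (-1)^(n+1).
So c_n = 1/(-1)^(n+1):
  c_0 = 1/(-1)^1 = -1.
  c_1 = 1/(-1)^2 = 1.
  c_2 = 1/(-1)^3 = -1.
  c_3 = 1/(-1)^4 = 1.
The series is valid for |w/d| < 1, i.e. |z − z₀| < |d|.
Radius of convergence: R = |-6 − z₀| = |-1| = 1 (distance from z₀ to the singularity z = -6).

c_0 = -1, c_1 = 1, c_2 = -1, c_3 = 1; R = 1.


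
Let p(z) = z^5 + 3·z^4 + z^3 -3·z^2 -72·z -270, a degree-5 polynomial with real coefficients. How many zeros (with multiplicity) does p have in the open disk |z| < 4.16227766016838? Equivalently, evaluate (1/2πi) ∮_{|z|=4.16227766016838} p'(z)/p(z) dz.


The zeros of p are: 3, (0 + 3i), (0 - 3i), (-3 + 1i), (-3 - 1i).
Their magnitudes are: 3, 3, 3, 3.162, 3.162.
Zeros with |z| < R = 4.16227766016838: 3, (0 + 3i), (0 - 3i), (-3 + 1i), (-3 - 1i).
Count = 5.
By the argument principle, (1/2πi) ∮_{|z|=R} p'(z)/p(z) dz equals exactly this count.

Number of zeros inside |z| < 4.16227766016838: 5.


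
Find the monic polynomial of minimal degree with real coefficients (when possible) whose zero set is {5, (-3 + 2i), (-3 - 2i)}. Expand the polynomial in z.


The polynomial is p(z) = ∏_{α ∈ S} (z − α), where S = {5, (-3 + 2i), (-3 - 2i)}.
Expanding the product yields: p(z) = z^3 + z^2 -17·z -65.
Note conjugate pairs combine to real quadratics: (z − (-3+2i))(z − (-3−2i)) = z² + 6z + 13.
The resulting polynomial has degree 3 and real coefficients as required.

p(z) = z^3 + z^2 -17·z -65.


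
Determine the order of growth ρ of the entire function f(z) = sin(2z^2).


Write sin(w) = (e^{iw} ± e^{−iw})/(2 or 2i), so |sin(w)| ≤ e^{|w|}. With w = 2z^2, |w| ≤ 2r^2 + 0 on |z|=r, giving M(r) ≤ e^{2r^2 + 0} and ρ ≤ 2. For the lower bound, choose z on |z|=r with 2z^2 purely imaginary of modulus 2r^2; then |sin(2z^2)| grows like e^{2r^2}/2, so ρ ≥ 2. Hence ρ = 2.
Therefore ρ = 2.

Order ρ = 2.


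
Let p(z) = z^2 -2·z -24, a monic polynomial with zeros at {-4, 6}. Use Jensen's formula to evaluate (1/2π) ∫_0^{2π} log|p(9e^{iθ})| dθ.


Zeros: -4, 6; r = 9.
Inside |z| < r: -4, 6. Outside (|z| ≥ r): ∅.
p(0) = -24, so log|p(0)| = log(24) = 3.1781.
Apply Jensen: I(r) = log|p(0)| + Σ_k log(r/|z_k|), summed over zeros inside |z| < r.
  log(r/|z_k|) for z_k = -4: log(9/4) = 0.8109
  log(r/|z_k|) for z_k = 6: log(9/6) = 0.4055
Sum over inside zeros: 1.2164.
I(r) = log|p(0)| + (inside sum) = 3.1781 + 1.2164 = 4.3944.
Closed form (all zeros inside, monic): I(r) = n·log(r) = 2·log(9) = 4.3944. ✓

I(r) ≈ 4.3944.


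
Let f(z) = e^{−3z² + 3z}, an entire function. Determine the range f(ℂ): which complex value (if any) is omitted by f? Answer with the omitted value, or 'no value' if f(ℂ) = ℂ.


Little Picard bounds the complement of f(ℂ) to at most one point.
The exponent g(z) = −3z² + 3z is a nonconstant polynomial, hence surjective onto ℂ. So e^{g(z)} takes every value in {e^w : w ∈ ℂ} = ℂ ∖ {0}. Adding 0 shifts the range to ℂ ∖ {0}. f omits exactly 0.

Omitted value: 0.


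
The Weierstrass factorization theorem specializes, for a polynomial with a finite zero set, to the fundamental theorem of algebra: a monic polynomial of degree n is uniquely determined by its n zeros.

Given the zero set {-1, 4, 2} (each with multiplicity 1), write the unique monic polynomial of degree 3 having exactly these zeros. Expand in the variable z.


The polynomial is p(z) = ∏_{α ∈ S} (z − α), where S = {-1, 4, 2}.
Expanding the product yields: p(z) = z^3 -5·z^2 + 2·z + 8.
The resulting polynomial has degree 3 and real coefficients as required.

p(z) = z^3 -5·z^2 + 2·z + 8.


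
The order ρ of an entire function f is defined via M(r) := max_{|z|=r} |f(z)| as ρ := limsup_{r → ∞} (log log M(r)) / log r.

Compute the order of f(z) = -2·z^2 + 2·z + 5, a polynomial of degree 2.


|f(z)| ≤ Σ|c_k|·r^k = O(r^2) as r → ∞. Polynomial growth is O(e^{r^ε}) for every ε > 0 (since r^2/e^{r^ε} → 0), so ρ ≤ ε for all ε > 0, i.e. ρ = 0. Every nonconstant polynomial has order 0.
Therefore ρ = 0.

Order ρ = 0.


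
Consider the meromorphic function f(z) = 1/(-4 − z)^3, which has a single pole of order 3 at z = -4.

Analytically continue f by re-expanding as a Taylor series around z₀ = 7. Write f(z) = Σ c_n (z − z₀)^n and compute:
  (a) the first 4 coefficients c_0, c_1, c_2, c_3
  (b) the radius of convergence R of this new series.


Let w = z − z₀, so z = z₀ + w.
Then -4 − z = -4 − (z₀ + w) = (-4 − z₀) − w = -11 − w.
f(z) = 1/(-11 − w)^3 = (1/(-11)^3) · (1 − w/(-11))^{−3}.
By the binomial series (1−u)^{−3} = Σ_{n≥0} C(n+2, 2) u^n for |u|<1, with u = w/(-11):
  c_n = C(n+2, 2) / (-11)^(n+3).
  c_0 = 1/(-11)^3 = -1/1331.
  c_1 = 3/(-11)^4 = 3/14641.
  c_2 = 6/(-11)^5 = -6/161051.
  c_3 = 10/(-11)^6 = 10/1771561.
The series is valid for |w/d| < 1, i.e. |z − z₀| < |d|.
Radius of convergence: R = |-4 − z₀| = |-11| = 11 (distance from z₀ to the singularity z = -4).

c_0 = -1/1331, c_1 = 3/14641, c_2 = -6/161051, c_3 = 10/1771561; R = 11.


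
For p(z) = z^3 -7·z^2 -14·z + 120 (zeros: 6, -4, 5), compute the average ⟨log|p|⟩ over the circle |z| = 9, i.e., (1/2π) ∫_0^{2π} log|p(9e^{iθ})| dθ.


Zeros: -4, 5, 6; r = 9.
Inside |z| < r: -4, 5, 6. Outside (|z| ≥ r): ∅.
p(0) = 120, so log|p(0)| = log(120) = 4.7875.
Apply Jensen: I(r) = log|p(0)| + Σ_k log(r/|z_k|), summed over zeros inside |z| < r.
  log(r/|z_k|) for z_k = 6: log(9/6) = 0.4055
  log(r/|z_k|) for z_k = -4: log(9/4) = 0.8109
  log(r/|z_k|) for z_k = 5: log(9/5) = 0.5878
Sum over inside zeros: 1.8042.
I(r) = log|p(0)| + (inside sum) = 4.7875 + 1.8042 = 6.5917.
Closed form (all zeros inside, monic): I(r) = n·log(r) = 3·log(9) = 6.5917. ✓

I(r) ≈ 6.5917.


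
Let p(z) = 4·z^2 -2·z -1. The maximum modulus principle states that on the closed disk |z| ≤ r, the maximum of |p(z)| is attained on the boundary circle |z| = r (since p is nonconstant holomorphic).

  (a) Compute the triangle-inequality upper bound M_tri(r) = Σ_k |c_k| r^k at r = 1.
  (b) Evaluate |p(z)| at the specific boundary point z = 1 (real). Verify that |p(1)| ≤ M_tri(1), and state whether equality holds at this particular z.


Coefficients: c_0 = -1, c_1 = -2, c_2 = 4. Radius r = 1.
Part (a). Triangle bound: M_tri(r) = Σ_k |c_k| r^k
  = |-1|·1^0 + |-2|·1^1 + |4|·1^2
  = 1 + 2 + 4 = 7.
This bounds M(r) := max_{|z|=r} |p(z)| from above; equality holds iff all terms c_k z^k can be made to align in phase at a single z on |z|=r.
Part (b). At z = 1 (real, on the circle |z| = r):
  p(1) = (-1)·1^0 + (-2)·1^1 + (4)·1^2 = 1.
  |p(1)| = 1.
Check: |p(1)| = 1 ≤ 7 = M_tri(1). ✓ Equality does not hold at z = 1 (the coefficients have mixed signs, so the terms do not all align in phase there).

M_tri(1) = 7; |p(1)| = 1; equality at z=1: no.


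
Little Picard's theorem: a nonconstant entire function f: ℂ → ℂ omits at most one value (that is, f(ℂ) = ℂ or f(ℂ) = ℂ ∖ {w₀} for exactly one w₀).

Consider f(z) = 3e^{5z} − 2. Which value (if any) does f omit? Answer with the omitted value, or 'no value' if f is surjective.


Little Picard bounds the complement of f(ℂ) to at most one point.
e^{5z} is never zero on ℂ, so 3·e^{5z} takes every value in ℂ ∖ {0}. Adding -2 shifts the range to ℂ ∖ {-2}. Thus f omits exactly the value -2.

Omitted value: -2.


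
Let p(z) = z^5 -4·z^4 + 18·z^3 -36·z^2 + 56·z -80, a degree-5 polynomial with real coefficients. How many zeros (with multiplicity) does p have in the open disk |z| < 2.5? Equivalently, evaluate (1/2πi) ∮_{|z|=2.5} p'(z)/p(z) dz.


The zeros of p are: 2, (1 + 3i), (1 - 3i), (0 + 2i), (0 - 2i).
Their magnitudes are: 2, 3.162, 3.162, 2, 2.
Zeros with |z| < R = 2.5: 2, (0 + 2i), (0 - 2i).
Count = 3.
By the argument principle, (1/2πi) ∮_{|z|=R} p'(z)/p(z) dz equals exactly this count.

Number of zeros inside |z| < 2.5: 3.


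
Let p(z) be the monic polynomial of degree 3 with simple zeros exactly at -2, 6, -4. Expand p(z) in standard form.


The polynomial is p(z) = ∏_{α ∈ S} (z − α), where S = {-2, 6, -4}.
Expanding the product yields: p(z) = z^3 -28·z -48.
The resulting polynomial has degree 3 and real coefficients as required.

p(z) = z^3 -28·z -48.


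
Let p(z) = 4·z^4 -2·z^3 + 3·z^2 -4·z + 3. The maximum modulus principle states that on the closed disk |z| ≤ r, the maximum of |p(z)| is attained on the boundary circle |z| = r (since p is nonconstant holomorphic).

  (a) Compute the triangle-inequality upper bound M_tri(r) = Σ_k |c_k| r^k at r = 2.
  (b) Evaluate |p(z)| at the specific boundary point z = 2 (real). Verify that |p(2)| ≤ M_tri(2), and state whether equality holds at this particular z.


Coefficients: c_0 = 3, c_1 = -4, c_2 = 3, c_3 = -2, c_4 = 4. Radius r = 2.
Part (a). Triangle bound: M_tri(r) = Σ_k |c_k| r^k
  = |3|·2^0 + |-4|·2^1 + |3|·2^2 + |-2|·2^3 + |4|·2^4
  = 3 + 8 + 12 + 16 + 64 = 103.
This bounds M(r) := max_{|z|=r} |p(z)| from above; equality holds iff all terms c_k z^k can be made to align in phase at a single z on |z|=r.
Part (b). At z = 2 (real, on the circle |z| = r):
  p(2) = (3)·2^0 + (-4)·2^1 + (3)·2^2 + (-2)·2^3 + (4)·2^4 = 55.
  |p(2)| = 55.
Check: |p(2)| = 55 ≤ 103 = M_tri(2). ✓ Equality does not hold at z = 2 (the coefficients have mixed signs, so the terms do not all align in phase there).

M_tri(2) = 103; |p(2)| = 55; equality at z=2: no.


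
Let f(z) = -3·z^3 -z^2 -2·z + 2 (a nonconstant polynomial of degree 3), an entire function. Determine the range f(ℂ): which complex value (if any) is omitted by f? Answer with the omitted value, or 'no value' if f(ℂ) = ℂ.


Little Picard bounds the complement of f(ℂ) to at most one point.
For every w ∈ ℂ, the equation p(z) − w = 0 is a nonconstant polynomial in z and hence has at least one root by the fundamental theorem of algebra. So p is surjective onto ℂ, omitting no value.

Omitted value: no value.


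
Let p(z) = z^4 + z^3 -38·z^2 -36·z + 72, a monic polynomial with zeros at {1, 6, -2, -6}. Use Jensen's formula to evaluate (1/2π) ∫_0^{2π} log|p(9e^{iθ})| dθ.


Zeros: -6, -2, 1, 6; r = 9.
Inside |z| < r: -6, -2, 1, 6. Outside (|z| ≥ r): ∅.
p(0) = 72, so log|p(0)| = log(72) = 4.2767.
Apply Jensen: I(r) = log|p(0)| + Σ_k log(r/|z_k|), summed over zeros inside |z| < r.
  log(r/|z_k|) for z_k = 1: log(9/1) = 2.1972
  log(r/|z_k|) for z_k = 6: log(9/6) = 0.4055
  log(r/|z_k|) for z_k = -2: log(9/2) = 1.5041
  log(r/|z_k|) for z_k = -6: log(9/6) = 0.4055
Sum over inside zeros: 4.5122.
I(r) = log|p(0)| + (inside sum) = 4.2767 + 4.5122 = 8.7889.
Closed form (all zeros inside, monic): I(r) = n·log(r) = 4·log(9) = 8.7889. ✓

I(r) ≈ 8.7889.


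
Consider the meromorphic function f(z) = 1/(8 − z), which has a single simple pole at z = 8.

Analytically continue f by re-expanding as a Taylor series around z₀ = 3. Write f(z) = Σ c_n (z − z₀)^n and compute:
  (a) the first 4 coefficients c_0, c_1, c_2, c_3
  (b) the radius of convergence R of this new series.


Let w = z − z₀, so z = z₀ + w.
Then 8 − z = 8 − (z₀ + w) = (8 − z₀) − w = 5 − w.
f(z) = 1/(5 − w) = (1/(5)) · 1/(1 − w/(5)) = Σ_{n≥0} w^n / (5)^(n+1).
So c_n = 1/(5)^(n+1):
  c_0 = 1/(5)^1 = 1/5.
  c_1 = 1/(5)^2 = 1/25.
  c_2 = 1/(5)^3 = 1/125.
  c_3 = 1/(5)^4 = 1/625.
The series is valid for |w/d| < 1, i.e. |z − z₀| < |d|.
Radius of convergence: R = |8 − z₀| = |5| = 5 (distance from z₀ to the singularity z = 8).

c_0 = 1/5, c_1 = 1/25, c_2 = 1/125, c_3 = 1/625; R = 5.


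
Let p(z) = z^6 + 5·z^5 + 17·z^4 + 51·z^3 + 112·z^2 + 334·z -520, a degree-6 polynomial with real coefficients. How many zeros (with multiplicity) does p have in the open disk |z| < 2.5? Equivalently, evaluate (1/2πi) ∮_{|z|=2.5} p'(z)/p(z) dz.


The zeros of p are: (1 + 3i), (1 - 3i), 1, -4, (-2 + 3i), (-2 - 3i).
Their magnitudes are: 3.162, 3.162, 1, 4, 3.606, 3.606.
Zeros with |z| < R = 2.5: 1.
Count = 1.
By the argument principle, (1/2πi) ∮_{|z|=R} p'(z)/p(z) dz equals exactly this count.

Number of zeros inside |z| < 2.5: 1.


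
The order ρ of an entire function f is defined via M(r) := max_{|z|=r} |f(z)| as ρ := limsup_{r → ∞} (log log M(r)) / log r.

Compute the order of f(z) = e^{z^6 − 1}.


|e^{z^6 − 1}| = e^{Re(1·z^6) + -1} ≤ e^{1|z|^6 + -1} = e^{1r^6 + -1} on |z| = r, so ρ ≤ 6. Choosing z on |z|=r so that 1·z^6 is real positive (always possible by picking arg z appropriately) gives |f(z)| = e^{1r^6 + -1}, matching the bound. The additive constant -1 does not affect log log M(r) ~ 6·log r. Hence ρ = 6.
Therefore ρ = 6.

Order ρ = 6.


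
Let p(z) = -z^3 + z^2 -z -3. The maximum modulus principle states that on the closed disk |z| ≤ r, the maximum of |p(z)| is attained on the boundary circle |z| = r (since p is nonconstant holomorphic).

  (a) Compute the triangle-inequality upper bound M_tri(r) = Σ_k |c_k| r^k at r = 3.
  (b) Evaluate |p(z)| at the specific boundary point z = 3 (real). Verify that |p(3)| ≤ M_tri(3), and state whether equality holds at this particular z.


Coefficients: c_0 = -3, c_1 = -1, c_2 = 1, c_3 = -1. Radius r = 3.
Part (a). Triangle bound: M_tri(r) = Σ_k |c_k| r^k
  = |-3|·3^0 + |-1|·3^1 + |1|·3^2 + |-1|·3^3
  = 3 + 3 + 9 + 27 = 42.
This bounds M(r) := max_{|z|=r} |p(z)| from above; equality holds iff all terms c_k z^k can be made to align in phase at a single z on |z|=r.
Part (b). At z = 3 (real, on the circle |z| = r):
  p(3) = (-3)·3^0 + (-1)·3^1 + (1)·3^2 + (-1)·3^3 = -24.
  |p(3)| = 24.
Check: |p(3)| = 24 ≤ 42 = M_tri(3). ✓ Equality does not hold at z = 3 (the coefficients have mixed signs, so the terms do not all align in phase there).

M_tri(3) = 42; |p(3)| = 24; equality at z=3: no.


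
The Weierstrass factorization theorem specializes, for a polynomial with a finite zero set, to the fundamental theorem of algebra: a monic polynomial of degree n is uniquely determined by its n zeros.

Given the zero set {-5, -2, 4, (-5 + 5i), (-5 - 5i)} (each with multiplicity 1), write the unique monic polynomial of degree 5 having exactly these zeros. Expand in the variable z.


The polynomial is p(z) = ∏_{α ∈ S} (z − α), where S = {-5, -2, 4, (-5 + 5i), (-5 - 5i)}.
Expanding the product yields: p(z) = z^5 + 13·z^4 + 62·z^3 -70·z^2 -1300·z -2000.
Note conjugate pairs combine to real quadratics: (z − (-5+5i))(z − (-5−5i)) = z² + 10z + 50.
The resulting polynomial has degree 5 and real coefficients as required.

p(z) = z^5 + 13·z^4 + 62·z^3 -70·z^2 -1300·z -2000.


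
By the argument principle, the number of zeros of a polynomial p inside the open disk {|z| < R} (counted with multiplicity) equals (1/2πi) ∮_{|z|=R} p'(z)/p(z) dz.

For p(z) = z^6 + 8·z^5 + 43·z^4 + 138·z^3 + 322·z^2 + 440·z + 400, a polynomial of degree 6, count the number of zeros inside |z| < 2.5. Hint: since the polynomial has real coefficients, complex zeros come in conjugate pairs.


The zeros of p are: (-2 + 2i), (-2 - 2i), (-1 + 3i), (-1 - 3i), (-1 + 2i), (-1 - 2i).
Their magnitudes are: 2.828, 2.828, 3.162, 3.162, 2.236, 2.236.
Zeros with |z| < R = 2.5: (-1 + 2i), (-1 - 2i).
Count = 2.
By the argument principle, (1/2πi) ∮_{|z|=R} p'(z)/p(z) dz equals exactly this count.

Number of zeros inside |z| < 2.5: 2.


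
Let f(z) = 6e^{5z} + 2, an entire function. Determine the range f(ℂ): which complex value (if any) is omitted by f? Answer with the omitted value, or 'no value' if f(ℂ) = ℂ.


Little Picard bounds the complement of f(ℂ) to at most one point.
e^{5z} is never zero on ℂ, so 6·e^{5z} takes every value in ℂ ∖ {0}. Adding 2 shifts the range to ℂ ∖ {2}. Thus f omits exactly the value 2.

Omitted value: 2.


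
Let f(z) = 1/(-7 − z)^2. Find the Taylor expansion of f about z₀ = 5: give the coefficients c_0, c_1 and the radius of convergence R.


Let w = z − z₀, so z = z₀ + w.
Then -7 − z = -7 − (z₀ + w) = (-7 − z₀) − w = -12 − w.
f(z) = 1/(-12 − w)^2 = (1/(-12)^2) · (1 − w/(-12))^{−2}.
By the binomial series (1−u)^{−2} = Σ_{n≥0} C(n+1, 1) u^n for |u|<1, with u = w/(-12):
  c_n = C(n+1, 1) / (-12)^(n+2).
  c_0 = 1/(-12)^2 = 1/144.
  c_1 = 2/(-12)^3 = -1/864.
The series is valid for |w/d| < 1, i.e. |z − z₀| < |d|.
Radius of convergence: R = |-7 − z₀| = |-12| = 12 (distance from z₀ to the singularity z = -7).

c_0 = 1/144, c_1 = -1/864; R = 12.


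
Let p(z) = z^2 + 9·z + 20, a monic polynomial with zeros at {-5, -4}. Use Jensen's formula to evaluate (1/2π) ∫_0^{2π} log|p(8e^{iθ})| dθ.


Zeros: -5, -4; r = 8.
Inside |z| < r: -5, -4. Outside (|z| ≥ r): ∅.
p(0) = 20, so log|p(0)| = log(20) = 2.9957.
Apply Jensen: I(r) = log|p(0)| + Σ_k log(r/|z_k|), summed over zeros inside |z| < r.
  log(r/|z_k|) for z_k = -5: log(8/5) = 0.4700
  log(r/|z_k|) for z_k = -4: log(8/4) = 0.6931
Sum over inside zeros: 1.1632.
I(r) = log|p(0)| + (inside sum) = 2.9957 + 1.1632 = 4.1589.
Closed form (all zeros inside, monic): I(r) = n·log(r) = 2·log(8) = 4.1589. ✓

I(r) ≈ 4.1589.


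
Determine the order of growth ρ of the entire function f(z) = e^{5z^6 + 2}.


|e^{5z^6 + 2}| = e^{Re(5·z^6) + 2} ≤ e^{5|z|^6 + 2} = e^{5r^6 + 2} on |z| = r, so ρ ≤ 6. Choosing z on |z|=r so that 5·z^6 is real positive (always possible by picking arg z appropriately) gives |f(z)| = e^{5r^6 + 2}, matching the bound. The additive constant 2 does not affect log log M(r) ~ 6·log r. Hence ρ = 6.
Therefore ρ = 6.

Order ρ = 6.


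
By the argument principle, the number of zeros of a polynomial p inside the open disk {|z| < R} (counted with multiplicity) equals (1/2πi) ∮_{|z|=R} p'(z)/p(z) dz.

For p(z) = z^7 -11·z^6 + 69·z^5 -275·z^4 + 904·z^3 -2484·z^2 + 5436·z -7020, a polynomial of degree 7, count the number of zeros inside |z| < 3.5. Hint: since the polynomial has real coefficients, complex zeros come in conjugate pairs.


The zeros of p are: 3, (2 + 3i), (2 - 3i), (-1 + 3i), (-1 - 3i), (3 + 3i), (3 - 3i).
Their magnitudes are: 3, 3.606, 3.606, 3.162, 3.162, 4.243, 4.243.
Zeros with |z| < R = 3.5: 3, (-1 + 3i), (-1 - 3i).
Count = 3.
By the argument principle, (1/2πi) ∮_{|z|=R} p'(z)/p(z) dz equals exactly this count.

Number of zeros inside |z| < 3.5: 3.


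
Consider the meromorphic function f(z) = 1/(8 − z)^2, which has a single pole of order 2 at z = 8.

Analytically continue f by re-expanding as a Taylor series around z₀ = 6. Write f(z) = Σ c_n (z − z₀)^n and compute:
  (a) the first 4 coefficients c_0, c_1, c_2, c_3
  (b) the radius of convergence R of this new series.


Let w = z − z₀, so z = z₀ + w.
Then 8 − z = 8 − (z₀ + w) = (8 − z₀) − w = 2 − w.
f(z) = 1/(2 − w)^2 = (1/(2)^2) · (1 − w/(2))^{−2}.
By the binomial series (1−u)^{−2} = Σ_{n≥0} C(n+1, 1) u^n for |u|<1, with u = w/(2):
  c_n = C(n+1, 1) / (2)^(n+2).
  c_0 = 1/(2)^2 = 1/4.
  c_1 = 2/(2)^3 = 1/4.
  c_2 = 3/(2)^4 = 3/16.
  c_3 = 4/(2)^5 = 1/8.
The series is valid for |w/d| < 1, i.e. |z − z₀| < |d|.
Radius of convergence: R = |8 − z₀| = |2| = 2 (distance from z₀ to the singularity z = 8).

c_0 = 1/4, c_1 = 1/4, c_2 = 3/16, c_3 = 1/8; R = 2.


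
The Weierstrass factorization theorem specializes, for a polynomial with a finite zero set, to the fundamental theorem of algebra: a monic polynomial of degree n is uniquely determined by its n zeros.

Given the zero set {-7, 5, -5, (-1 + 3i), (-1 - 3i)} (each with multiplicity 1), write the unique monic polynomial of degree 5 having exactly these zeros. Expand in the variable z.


The polynomial is p(z) = ∏_{α ∈ S} (z − α), where S = {-7, 5, -5, (-1 + 3i), (-1 - 3i)}.
Expanding the product yields: p(z) = z^5 + 9·z^4 -z^3 -155·z^2 -600·z -1750.
Note conjugate pairs combine to real quadratics: (z − (-1+3i))(z − (-1−3i)) = z² + 2z + 10.
The resulting polynomial has degree 5 and real coefficients as required.

p(z) = z^5 + 9·z^4 -z^3 -155·z^2 -600·z -1750.


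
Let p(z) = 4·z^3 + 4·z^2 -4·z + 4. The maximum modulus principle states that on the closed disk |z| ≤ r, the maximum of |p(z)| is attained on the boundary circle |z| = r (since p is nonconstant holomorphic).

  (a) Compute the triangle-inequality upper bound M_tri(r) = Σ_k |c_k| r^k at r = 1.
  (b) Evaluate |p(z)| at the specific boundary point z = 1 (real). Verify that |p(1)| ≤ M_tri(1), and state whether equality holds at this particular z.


Coefficients: c_0 = 4, c_1 = -4, c_2 = 4, c_3 = 4. Radius r = 1.
Part (a). Triangle bound: M_tri(r) = Σ_k |c_k| r^k
  = |4|·1^0 + |-4|·1^1 + |4|·1^2 + |4|·1^3
  = 4 + 4 + 4 + 4 = 16.
This bounds M(r) := max_{|z|=r} |p(z)| from above; equality holds iff all terms c_k z^k can be made to align in phase at a single z on |z|=r.
Part (b). At z = 1 (real, on the circle |z| = r):
  p(1) = (4)·1^0 + (-4)·1^1 + (4)·1^2 + (4)·1^3 = 8.
  |p(1)| = 8.
Check: |p(1)| = 8 ≤ 16 = M_tri(1). ✓ Equality does not hold at z = 1 (the coefficients have mixed signs, so the terms do not all align in phase there).

M_tri(1) = 16; |p(1)| = 8; equality at z=1: no.


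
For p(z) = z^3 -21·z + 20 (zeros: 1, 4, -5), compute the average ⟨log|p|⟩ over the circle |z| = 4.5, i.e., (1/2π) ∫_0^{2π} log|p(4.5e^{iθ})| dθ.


Zeros: -5, 1, 4; r = 4.5.
Inside |z| < r: 1, 4. Outside (|z| ≥ r): -5.
p(0) = 20, so log|p(0)| = log(20) = 2.9957.
Apply Jensen: I(r) = log|p(0)| + Σ_k log(r/|z_k|), summed over zeros inside |z| < r.
  log(r/|z_k|) for z_k = 1: log(4.5/1) = 1.5041
  log(r/|z_k|) for z_k = 4: log(4.5/4) = 0.1178
  Outside zeros (-5) contribute nothing to the Jensen sum.
Sum over inside zeros: 1.6219.
I(r) = log|p(0)| + (inside sum) = 2.9957 + 1.6219 = 4.6176.
Note: since some zeros are outside |z| ≤ r, the simplified n·log(r) form does NOT apply — only the inside zeros contribute.

I(r) ≈ 4.6176.


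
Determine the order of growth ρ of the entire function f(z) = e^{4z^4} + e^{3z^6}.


Each summand is entire of order 4 and 6 respectively (as in the single-exponential case). The order of a sum is at most the max of the orders, so ρ ≤ 6. For the lower bound: on |z|=r choose arg z so that 3z^6 is real positive; then |e^{3z^6}| = e^{3r^6} while |e^{4z^4}| ≤ e^{4r^4} = o(e^{3r^6}). So |f| ≥ e^{3r^6}(1 − o(1)) and ρ ≥ 6. Hence ρ = max(4, 6) = 6.
Therefore ρ = 6.

Order ρ = 6.


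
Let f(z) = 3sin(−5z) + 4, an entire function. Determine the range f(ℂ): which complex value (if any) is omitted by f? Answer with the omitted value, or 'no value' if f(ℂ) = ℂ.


Little Picard bounds the complement of f(ℂ) to at most one point.
sin is entire and surjective onto ℂ: for every w ∈ ℂ, sin(ζ) = w has a solution ζ ∈ ℂ (e.g., via the complex inverse arcsin). With ζ = −5z this gives z = ζ/(-5). Then 3·sin(−5z) takes every value in 3·ℂ = ℂ, and adding 4 is a bijection of ℂ. So f is surjective and omits no value. (Note: only on the real line is sin bounded by [−1, 1].)

Omitted value: no value.


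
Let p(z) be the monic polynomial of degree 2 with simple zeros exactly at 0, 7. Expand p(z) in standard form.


The polynomial is p(z) = ∏_{α ∈ S} (z − α), where S = {0, 7}.
Expanding the product yields: p(z) = z^2 -7·z.
The resulting polynomial has degree 2 and real coefficients as required.

p(z) = z^2 -7·z.
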